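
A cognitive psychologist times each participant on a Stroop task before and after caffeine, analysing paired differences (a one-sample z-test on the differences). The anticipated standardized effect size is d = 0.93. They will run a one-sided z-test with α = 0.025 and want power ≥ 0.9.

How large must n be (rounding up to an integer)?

Set Φ(δ − 1.960) = 0.9; then δ − 1.960 = Φ⁻¹(0.9) = 1.282, giving δ = 3.242.
δ = d·√n ⇒ n = (δ/d)² = (3.242 / 0.93)² = 12.15.
Rounding up, n = 13.

n = 13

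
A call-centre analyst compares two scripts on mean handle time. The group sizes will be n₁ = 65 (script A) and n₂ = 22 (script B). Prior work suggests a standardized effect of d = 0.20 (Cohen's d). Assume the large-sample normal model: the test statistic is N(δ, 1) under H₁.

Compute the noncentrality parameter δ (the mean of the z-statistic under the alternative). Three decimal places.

δ = d / √(1/n₁ + 1/n₂) = 0.20 / √(1/65 + 1/22) = 0.8108

δ ≈ 0.811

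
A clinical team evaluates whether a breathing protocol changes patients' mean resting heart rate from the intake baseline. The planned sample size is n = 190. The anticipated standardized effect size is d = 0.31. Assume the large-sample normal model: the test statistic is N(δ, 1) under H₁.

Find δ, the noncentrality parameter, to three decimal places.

The noncentrality parameter scales effect size by the design's sample-size factor: δ = d·√n = 0.31 × √190 = 4.2731

δ ≈ 4.273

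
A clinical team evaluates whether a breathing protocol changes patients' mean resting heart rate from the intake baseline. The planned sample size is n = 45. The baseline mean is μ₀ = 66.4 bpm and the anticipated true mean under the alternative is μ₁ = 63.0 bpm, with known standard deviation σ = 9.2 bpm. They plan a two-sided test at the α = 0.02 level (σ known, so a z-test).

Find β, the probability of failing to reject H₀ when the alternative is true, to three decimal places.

Standardized effect: d = |μ₁ − μ₀| / σ = |63.0 − 66.4| / 9.2 = 0.3696
Noncentrality parameter: δ = d·√n = 0.3696 × √45 = 2.4791
Two-sided α = 0.02 → critical value z_{0.01} = 2.326.
Power = Φ(δ − 2.326) + Φ(−δ − 2.326) = Φ(0.153) + Φ(-4.805) = 0.5607 + 0.0000 = 0.5607.
Type II error: β = 1 − power = 1 − 0.5607 = 0.4393.

β ≈ 0.439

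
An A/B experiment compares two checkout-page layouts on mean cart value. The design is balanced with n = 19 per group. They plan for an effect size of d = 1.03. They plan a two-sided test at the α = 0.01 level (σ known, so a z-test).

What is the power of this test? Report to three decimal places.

Noncentrality parameter: λ = d·√(n/2) = 1.03 × √(19/2) = 3.1747
Two-sided α = 0.01 → critical value z_{0.005} = 2.576.
Power = Φ(λ − 2.576) + Φ(−λ − 2.576) = Φ(0.599) + Φ(-5.751) = 0.7254 + 0.0000 = 0.7254.

Power ≈ 0.725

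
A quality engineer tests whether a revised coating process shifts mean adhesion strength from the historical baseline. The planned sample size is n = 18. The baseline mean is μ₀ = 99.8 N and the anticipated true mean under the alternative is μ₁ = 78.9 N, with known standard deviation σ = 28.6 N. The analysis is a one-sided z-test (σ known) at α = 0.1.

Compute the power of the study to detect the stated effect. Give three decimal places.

Standardized effect: d = |μ₁ − μ₀| / σ = |78.9 − 99.8| / 28.6 = 0.7308
Noncentrality parameter: δ = d·√n = 0.7308 × √18 = 3.1004
One-sided α = 0.1 → critical value z_{0.1} = 1.282.
Power = P(Z > 1.282 − δ) = Φ(1.819) = 0.9655.

Power ≈ 0.966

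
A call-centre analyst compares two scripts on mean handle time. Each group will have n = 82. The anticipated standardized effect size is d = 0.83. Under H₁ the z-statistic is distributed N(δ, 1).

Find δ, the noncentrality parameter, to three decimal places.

δ ≈ 5.315

The noncentrality parameter scales effect size by the design's sample-size factor: δ = d·√(n/2) = 0.83 × √(82/2) = 5.3146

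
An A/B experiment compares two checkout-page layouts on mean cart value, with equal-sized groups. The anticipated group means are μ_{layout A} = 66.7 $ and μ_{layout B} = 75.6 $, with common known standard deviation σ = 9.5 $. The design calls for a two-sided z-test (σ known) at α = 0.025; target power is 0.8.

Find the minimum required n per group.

n = 22 per group

Standardized effect: d = |μ_{layout A} − μ_{layout B}| / σ = |66.7 − 75.6| / 9.5 = 0.9368
Set Φ(δ − 2.241) = 0.8; then δ − 2.241 = Φ⁻¹(0.8) = 0.842, giving δ = 3.083.
(The Φ(−δ − z_{α/2}) term is vanishingly small for δ > 0 and is dropped in the standard sample-size formula.)
δ = d·√(n/2) ⇒ n = 2(δ/d)² = 2 × (3.083 / 0.9368)² = 21.66.
Round up to the next whole unit.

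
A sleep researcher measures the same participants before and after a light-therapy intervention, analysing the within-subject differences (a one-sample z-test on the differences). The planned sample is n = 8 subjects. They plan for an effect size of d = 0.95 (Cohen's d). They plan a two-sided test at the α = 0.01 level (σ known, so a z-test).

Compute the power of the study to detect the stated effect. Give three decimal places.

Power ≈ 0.544

Noncentrality parameter: λ = d·√n = 0.95 × √8 = 2.6870
Critical value for a two-sided test at α = 0.01: z_{α/2} = 2.576.
Power = Φ(λ − 2.576) + Φ(−λ − 2.576) = Φ(0.111) + Φ(-5.263) = 0.5443 + 0.0000 = 0.5443.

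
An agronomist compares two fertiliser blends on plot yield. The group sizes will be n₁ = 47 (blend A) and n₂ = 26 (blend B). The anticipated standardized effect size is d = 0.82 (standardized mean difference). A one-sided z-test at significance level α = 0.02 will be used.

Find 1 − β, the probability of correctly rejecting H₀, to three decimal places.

Noncentrality parameter: δ = d / √(1/n₁ + 1/n₂) = 0.82 / √(1/47 + 1/26) = 3.3550
One-sided α = 0.02 → critical value z_{0.02} = 2.054.
Power = Φ(δ − 2.054) = Φ(1.301) = 0.9034.

Power ≈ 0.903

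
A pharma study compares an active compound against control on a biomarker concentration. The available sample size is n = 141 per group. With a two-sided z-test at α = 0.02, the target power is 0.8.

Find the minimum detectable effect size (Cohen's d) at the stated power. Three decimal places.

d ≈ 0.377

Required noncentrality: δ = z_{0.01} + z_{0.20} = 2.326 + 0.842 = 3.168.
(The second rejection-region term Φ(−δ − z_{α/2}) is negligible and dropped.)
δ = d·√(n/2) ⇒ d = δ/√(n/2) = 3.168/√(141/2) = 0.3773.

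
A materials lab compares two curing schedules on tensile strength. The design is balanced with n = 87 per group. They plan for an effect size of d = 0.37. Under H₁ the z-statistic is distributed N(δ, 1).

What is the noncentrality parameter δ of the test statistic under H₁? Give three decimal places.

The noncentrality parameter scales effect size by the design's sample-size factor: δ = d·√(n/2) = 0.37 × √(87/2) = 2.4403

δ ≈ 2.440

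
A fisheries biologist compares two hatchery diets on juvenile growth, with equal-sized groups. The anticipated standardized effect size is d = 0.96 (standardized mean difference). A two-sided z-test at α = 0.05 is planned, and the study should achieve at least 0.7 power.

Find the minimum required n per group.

n = 14 per group

For power 0.7 need Φ(δ − z_{0.025}) = 0.7, so δ = z_{0.025} + z_{0.30} = 1.960 + 0.524 = 2.484.
(The Φ(−δ − z_{α/2}) term is vanishingly small for δ > 0 and is dropped in the standard sample-size formula.)
δ = d·√(n/2) ⇒ n = 2(δ/d)² = 2 × (2.484 / 0.96)² = 13.39.
Round up to the next whole unit.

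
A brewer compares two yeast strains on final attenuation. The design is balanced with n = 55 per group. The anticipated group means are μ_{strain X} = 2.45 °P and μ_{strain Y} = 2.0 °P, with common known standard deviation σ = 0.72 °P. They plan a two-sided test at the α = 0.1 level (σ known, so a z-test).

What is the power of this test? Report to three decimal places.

Power ≈ 0.949

Standardized effect: d = |μ_{strain X} − μ_{strain Y}| / σ = |2.45 − 2.0| / 0.72 = 0.6250
Noncentrality parameter: δ = d·√(n/2) = 0.6250 × √(55/2) = 3.2775
Two-sided α = 0.1 → critical value z_{0.05} = 1.645.
Power = Φ(δ − 1.645) + Φ(−δ − 1.645) = Φ(1.633) + Φ(-4.922) = 0.9487 + 0.0000 = 0.9487.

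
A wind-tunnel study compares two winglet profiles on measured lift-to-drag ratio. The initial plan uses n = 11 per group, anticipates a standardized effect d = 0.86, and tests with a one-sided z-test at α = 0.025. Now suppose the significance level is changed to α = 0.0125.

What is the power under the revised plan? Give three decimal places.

Power ≈ 0.411

δ = d·√(n/2) = 0.86 × √(11/2) = 2.0169 (unchanged). New critical value: z_{0.0125} = 2.241.
Revised power = Φ(δ − 2.241) = Φ(-0.225) = 0.4112.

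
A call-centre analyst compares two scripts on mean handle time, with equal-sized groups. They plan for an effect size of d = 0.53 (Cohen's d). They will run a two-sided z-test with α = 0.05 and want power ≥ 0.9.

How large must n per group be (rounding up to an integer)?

n = 75 per group

For power 0.9 need Φ(δ − z_{0.025}) = 0.9, so δ = z_{0.025} + z_{0.10} = 1.960 + 1.282 = 3.242.
(Ignoring the negligible lower-tail rejection probability gives the usual closed-form inversion.)
δ = d·√(n/2) ⇒ n = 2(δ/d)² = 2 × (3.242 / 0.53)² = 74.81.
Round up to the next whole unit.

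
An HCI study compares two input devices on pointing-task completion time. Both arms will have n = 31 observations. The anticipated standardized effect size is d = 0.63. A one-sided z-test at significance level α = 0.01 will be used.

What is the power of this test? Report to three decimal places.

Power ≈ 0.561

Noncentrality parameter: δ = d·√(n/2) = 0.63 × √(31/2) = 2.4803
Critical value for a one-sided test at α = 0.01: z_α = 2.326.
Power = P(Z > 2.326 − δ) = Φ(0.154) = 0.5612.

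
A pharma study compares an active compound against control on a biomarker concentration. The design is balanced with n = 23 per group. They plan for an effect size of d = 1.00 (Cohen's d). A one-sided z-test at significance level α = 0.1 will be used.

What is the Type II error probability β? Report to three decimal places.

Noncentrality parameter: δ = d·√(n/2) = 1.00 × √(23/2) = 3.3912
Critical value for a one-sided test at α = 0.1: z_α = 1.282.
Power = Φ(δ − 1.282) = Φ(2.110) = 0.9826.
Type II error: β = 1 − power = 1 − 0.9826 = 0.0174.

β ≈ 0.017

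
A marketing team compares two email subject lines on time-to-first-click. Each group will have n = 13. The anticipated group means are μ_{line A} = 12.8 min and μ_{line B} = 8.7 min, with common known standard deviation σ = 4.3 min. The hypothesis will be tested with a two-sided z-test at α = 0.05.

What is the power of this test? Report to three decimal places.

Standardized effect: d = |μ_{line A} − μ_{line B}| / σ = |12.8 − 8.7| / 4.3 = 0.9535
Noncentrality parameter: δ = d·√(n/2) = 0.9535 × √(13/2) = 2.4309
Critical value for a two-sided test at α = 0.05: z_{α/2} = 1.960.
Power = Φ(δ − 1.960) + Φ(−δ − 1.960) = Φ(0.471) + Φ(-4.391) = 0.6812 + 0.0000 = 0.6812.

Power ≈ 0.681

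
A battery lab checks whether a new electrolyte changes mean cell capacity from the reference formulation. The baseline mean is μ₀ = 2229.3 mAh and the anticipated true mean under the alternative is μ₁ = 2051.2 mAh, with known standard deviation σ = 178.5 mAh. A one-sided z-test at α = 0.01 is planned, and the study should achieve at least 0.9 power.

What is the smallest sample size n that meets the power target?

Standardized effect: d = |μ₁ − μ₀| / σ = |2051.2 − 2229.3| / 178.5 = 0.9978
Set Φ(δ − 2.326) = 0.9; then δ − 2.326 = Φ⁻¹(0.9) = 1.282, giving δ = 3.608.
δ = d·√n ⇒ n = (δ/d)² = (3.608 / 0.9978)² = 13.08.
Rounding up, n = 14.

n = 14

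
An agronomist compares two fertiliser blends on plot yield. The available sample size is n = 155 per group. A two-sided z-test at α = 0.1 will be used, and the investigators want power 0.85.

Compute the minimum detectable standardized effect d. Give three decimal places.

d ≈ 0.305

Required noncentrality: δ = z_{0.05} + z_{0.15} = 1.645 + 1.036 = 2.681.
(The second rejection-region term Φ(−δ − z_{α/2}) is negligible and dropped.)
δ = d·√(n/2) ⇒ d = δ/√(n/2) = 2.681/√(155/2) = 0.3046.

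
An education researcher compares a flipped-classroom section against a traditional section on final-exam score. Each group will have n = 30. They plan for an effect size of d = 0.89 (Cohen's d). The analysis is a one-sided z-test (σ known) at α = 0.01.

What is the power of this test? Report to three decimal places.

Power ≈ 0.869

Noncentrality parameter: λ = d·√(n/2) = 0.89 × √(30/2) = 3.4470
Critical value for a one-sided test at α = 0.01: z_α = 2.326.
Power = Φ(λ − 2.326) = Φ(1.121) = 0.8688.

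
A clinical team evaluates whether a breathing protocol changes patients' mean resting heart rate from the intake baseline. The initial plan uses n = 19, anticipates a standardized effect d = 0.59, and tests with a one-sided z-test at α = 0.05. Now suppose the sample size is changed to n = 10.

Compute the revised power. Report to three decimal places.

Power ≈ 0.587

With n = 10: δ = d·√n = 0.59 × √10 = 1.8657. Critical value z_{0.05} = 1.645.
Revised power = P(Z > 1.645 − δ) = Φ(0.221) = 0.5874.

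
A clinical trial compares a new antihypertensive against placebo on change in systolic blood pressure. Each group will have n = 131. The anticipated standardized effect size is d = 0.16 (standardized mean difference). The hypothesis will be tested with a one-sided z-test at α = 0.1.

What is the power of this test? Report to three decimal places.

Noncentrality parameter: δ = d·√(n/2) = 0.16 × √(131/2) = 1.2949
One-sided α = 0.1 → critical value z_{0.1} = 1.282.
Power = Φ(δ − 1.282) = Φ(0.013) = 0.5053.

Power ≈ 0.505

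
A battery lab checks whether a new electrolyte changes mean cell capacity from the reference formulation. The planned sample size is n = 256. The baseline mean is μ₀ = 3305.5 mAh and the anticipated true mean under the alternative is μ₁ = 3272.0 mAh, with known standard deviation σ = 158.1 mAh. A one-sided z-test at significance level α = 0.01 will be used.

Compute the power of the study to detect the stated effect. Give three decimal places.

Power ≈ 0.856

Standardized effect: d = |μ₁ − μ₀| / σ = |3272.0 − 3305.5| / 158.1 = 0.2119
Noncentrality parameter: δ = d·√n = 0.2119 × √256 = 3.3903
One-sided α = 0.01 → critical value z_{0.01} = 2.326.
Power = P(Z > 2.326 − δ) = Φ(1.064) = 0.8563.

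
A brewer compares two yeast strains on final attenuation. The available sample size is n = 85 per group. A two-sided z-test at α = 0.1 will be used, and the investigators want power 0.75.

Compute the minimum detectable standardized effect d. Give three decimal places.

Required noncentrality: δ = z_{0.05} + z_{0.25} = 1.645 + 0.674 = 2.319.
(The second rejection-region term Φ(−δ − z_{α/2}) is negligible and dropped.)
δ = d·√(n/2) ⇒ d = δ/√(n/2) = 2.319/√(85/2) = 0.3558.

d ≈ 0.356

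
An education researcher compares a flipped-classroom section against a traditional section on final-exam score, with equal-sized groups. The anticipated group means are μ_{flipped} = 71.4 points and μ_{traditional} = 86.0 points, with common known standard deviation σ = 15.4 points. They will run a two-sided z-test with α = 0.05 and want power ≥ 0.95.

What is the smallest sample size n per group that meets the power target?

n = 29 per group

Standardized effect: d = |μ_{flipped} − μ_{traditional}| / σ = |71.4 − 86.0| / 15.4 = 0.9481
For power 0.95 need Φ(δ − z_{0.025}) = 0.95, so δ = z_{0.025} + z_{0.05} = 1.960 + 1.645 = 3.605.
(For δ > 0 the lower-tail rejection region contributes negligibly to power, so the one-term inversion is standard.)
δ = d·√(n/2) ⇒ n = 2(δ/d)² = 2 × (3.605 / 0.9481)² = 28.92.
Round up to the next whole unit.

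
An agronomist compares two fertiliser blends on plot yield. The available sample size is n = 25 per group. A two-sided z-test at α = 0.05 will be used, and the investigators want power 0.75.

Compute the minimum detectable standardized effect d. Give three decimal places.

d ≈ 0.745

Need Φ(δ − 1.960) = 0.75, so δ = 1.960 + 0.674 = 2.634.
(Lower-tail contribution to power is negligible for δ > 0.)
δ = d·√(n/2) ⇒ d = δ/√(n/2) = 2.634/√(25/2) = 0.7451.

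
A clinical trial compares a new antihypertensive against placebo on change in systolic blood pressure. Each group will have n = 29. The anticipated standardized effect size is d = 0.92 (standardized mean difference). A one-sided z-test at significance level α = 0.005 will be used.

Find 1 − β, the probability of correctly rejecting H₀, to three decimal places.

Noncentrality parameter: λ = d·√(n/2) = 0.92 × √(29/2) = 3.5033
Critical value for a one-sided test at α = 0.005: z_α = 2.576.
Power = P(Z > 2.576 − λ) = Φ(0.927) = 0.8231.

Power ≈ 0.823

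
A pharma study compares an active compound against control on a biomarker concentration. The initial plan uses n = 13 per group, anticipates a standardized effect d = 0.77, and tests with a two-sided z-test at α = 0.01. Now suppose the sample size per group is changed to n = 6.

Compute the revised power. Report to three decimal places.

With n = 6 per group: δ = d·√(n/2) = 0.77 × √(6/2) = 1.3337. Critical value z_{0.005} = 2.576.
Revised power = Φ(δ − 2.576) + Φ(−δ − 2.576) = Φ(-1.242) + Φ(-3.910) = 0.1071 + 0.0000 = 0.1071.

Power ≈ 0.107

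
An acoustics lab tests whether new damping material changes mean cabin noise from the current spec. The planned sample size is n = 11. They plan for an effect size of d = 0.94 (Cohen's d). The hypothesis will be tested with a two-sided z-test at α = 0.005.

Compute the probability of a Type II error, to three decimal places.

β ≈ 0.378

Noncentrality parameter: δ = d·√n = 0.94 × √11 = 3.1176
Critical value for a two-sided test at α = 0.005: z_{α/2} = 2.807.
Power = Φ(δ − 2.807) + Φ(−δ − 2.807) = Φ(0.311) + Φ(-5.925) = 0.6219 + 0.0000 = 0.6219.
Type II error: β = 1 − power = 1 − 0.6219 = 0.3781.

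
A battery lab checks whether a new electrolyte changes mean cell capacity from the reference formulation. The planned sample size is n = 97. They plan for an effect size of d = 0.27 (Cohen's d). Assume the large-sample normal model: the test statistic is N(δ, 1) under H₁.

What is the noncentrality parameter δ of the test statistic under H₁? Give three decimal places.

δ = d·√n = 0.27 × √97 = 2.6592

δ ≈ 2.659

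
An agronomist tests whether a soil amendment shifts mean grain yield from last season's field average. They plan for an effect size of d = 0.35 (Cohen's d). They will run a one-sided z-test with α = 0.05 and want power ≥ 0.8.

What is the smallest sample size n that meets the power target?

n = 51

For power 0.8 need Φ(δ − z_{0.05}) = 0.8, so δ = z_{0.05} + z_{0.20} = 1.645 + 0.842 = 2.486.
δ = d·√n ⇒ n = (δ/d)² = (2.486 / 0.35)² = 50.47.
Round up to the next whole unit.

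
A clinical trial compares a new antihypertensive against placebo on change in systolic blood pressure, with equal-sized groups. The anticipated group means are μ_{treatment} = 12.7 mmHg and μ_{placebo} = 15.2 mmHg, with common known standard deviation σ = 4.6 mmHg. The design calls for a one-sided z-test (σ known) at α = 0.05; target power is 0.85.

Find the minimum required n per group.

n = 49 per group

Standardized effect: d = |μ_{treatment} − μ_{placebo}| / σ = |12.7 − 15.2| / 4.6 = 0.5435
For power 0.85 need Φ(δ − z_{0.05}) = 0.85, so δ = z_{0.05} + z_{0.15} = 1.645 + 1.036 = 2.681.
δ = d·√(n/2) ⇒ n = 2(δ/d)² = 2 × (2.681 / 0.5435)² = 48.68.
Rounding up, n = 49 per group.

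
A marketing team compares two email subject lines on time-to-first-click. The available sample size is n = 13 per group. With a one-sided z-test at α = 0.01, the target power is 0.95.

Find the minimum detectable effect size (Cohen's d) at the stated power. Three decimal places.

Need Φ(δ − 2.326) = 0.95, so δ = 2.326 + 1.645 = 3.971.
δ = d·√(n/2) ⇒ d = δ/√(n/2) = 3.971/√(13/2) = 1.5576.

d ≈ 1.558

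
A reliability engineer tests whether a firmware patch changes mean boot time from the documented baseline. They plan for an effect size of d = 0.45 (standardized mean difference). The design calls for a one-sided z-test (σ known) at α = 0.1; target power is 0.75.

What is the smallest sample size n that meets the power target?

n = 19

For power 0.75 need Φ(δ − z_{0.1}) = 0.75, so δ = z_{0.1} + z_{0.25} = 1.282 + 0.674 = 1.956.
δ = d·√n ⇒ n = (δ/d)² = (1.956 / 0.45)² = 18.89.
Rounding up, n = 19.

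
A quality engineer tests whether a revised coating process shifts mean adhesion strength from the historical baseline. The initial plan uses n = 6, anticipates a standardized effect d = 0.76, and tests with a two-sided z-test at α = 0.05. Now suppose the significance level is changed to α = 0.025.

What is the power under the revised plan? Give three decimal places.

Power ≈ 0.352

δ = d·√n = 0.76 × √6 = 1.8616 (unchanged). New critical value: z_{0.0125} = 2.241.
Revised power = Φ(δ − 2.241) + Φ(−δ − 2.241) = Φ(-0.380) + Φ(-4.103) = 0.3521 + 0.0000 = 0.3521.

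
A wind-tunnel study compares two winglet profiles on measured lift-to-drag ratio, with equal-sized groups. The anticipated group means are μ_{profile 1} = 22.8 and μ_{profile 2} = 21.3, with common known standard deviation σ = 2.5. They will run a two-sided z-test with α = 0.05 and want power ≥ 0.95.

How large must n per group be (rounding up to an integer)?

n = 73 per group

Standardized effect: d = |μ_{profile 1} − μ_{profile 2}| / σ = |22.8 − 21.3| / 2.5 = 0.6000
For power 0.95 need Φ(δ − z_{0.025}) = 0.95, so δ = z_{0.025} + z_{0.05} = 1.960 + 1.645 = 3.605.
(Ignoring the negligible lower-tail rejection probability gives the usual closed-form inversion.)
δ = d·√(n/2) ⇒ n = 2(δ/d)² = 2 × (3.605 / 0.6000)² = 72.19.
Round up to the next whole unit.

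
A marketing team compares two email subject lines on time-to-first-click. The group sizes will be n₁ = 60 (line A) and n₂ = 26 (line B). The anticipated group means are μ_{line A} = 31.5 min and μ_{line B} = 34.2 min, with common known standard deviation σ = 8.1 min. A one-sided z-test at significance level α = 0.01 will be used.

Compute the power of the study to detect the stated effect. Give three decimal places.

Power ≈ 0.182

Standardized effect: d = |μ_{line A} − μ_{line B}| / σ = |31.5 − 34.2| / 8.1 = 0.3333
Noncentrality parameter: δ = d / √(1/n₁ + 1/n₂) = 0.3333 / √(1/60 + 1/26) = 1.4197
Critical value for a one-sided test at α = 0.01: z_α = 2.326.
Power = P(Z > 2.326 − δ) = Φ(-0.907) = 0.1823.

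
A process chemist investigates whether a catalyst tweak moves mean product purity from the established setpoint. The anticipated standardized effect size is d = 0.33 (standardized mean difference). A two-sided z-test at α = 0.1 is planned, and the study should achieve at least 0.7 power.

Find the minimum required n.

For power 0.7 need Φ(δ − z_{0.05}) = 0.7, so δ = z_{0.05} + z_{0.30} = 1.645 + 0.524 = 2.169.
(For δ > 0 the lower-tail rejection region contributes negligibly to power, so the one-term inversion is standard.)
δ = d·√n ⇒ n = (δ/d)² = (2.169 / 0.33)² = 43.21.
Rounding up, n = 44.

n = 44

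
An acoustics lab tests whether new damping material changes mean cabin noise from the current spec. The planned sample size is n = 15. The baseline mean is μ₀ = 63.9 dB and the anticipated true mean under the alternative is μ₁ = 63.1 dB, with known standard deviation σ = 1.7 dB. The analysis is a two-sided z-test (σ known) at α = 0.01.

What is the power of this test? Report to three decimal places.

Power ≈ 0.226

Standardized effect: d = |μ₁ − μ₀| / σ = |63.1 − 63.9| / 1.7 = 0.4706
Noncentrality parameter: λ = d·√n = 0.4706 × √15 = 1.8226
Critical value for a two-sided test at α = 0.01: z_{α/2} = 2.576.
Power = Φ(λ − 2.576) + Φ(−λ − 2.576) = Φ(-0.753) + Φ(-4.398) = 0.2257 + 0.0000 = 0.2257.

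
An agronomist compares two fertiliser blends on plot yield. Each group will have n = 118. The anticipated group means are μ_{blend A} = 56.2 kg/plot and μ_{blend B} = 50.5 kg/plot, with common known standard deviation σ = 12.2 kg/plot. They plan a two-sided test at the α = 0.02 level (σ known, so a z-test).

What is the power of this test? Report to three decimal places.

Power ≈ 0.897

Standardized effect: d = |μ_{blend A} − μ_{blend B}| / σ = |56.2 − 50.5| / 12.2 = 0.4672
Noncentrality parameter: δ = d·√(n/2) = 0.4672 × √(118/2) = 3.5887
Critical value for a two-sided test at α = 0.02: z_{α/2} = 2.326.
Power = Φ(δ − 2.326) + Φ(−δ − 2.326) = Φ(1.262) + Φ(-5.915) = 0.8966 + 0.0000 = 0.8966.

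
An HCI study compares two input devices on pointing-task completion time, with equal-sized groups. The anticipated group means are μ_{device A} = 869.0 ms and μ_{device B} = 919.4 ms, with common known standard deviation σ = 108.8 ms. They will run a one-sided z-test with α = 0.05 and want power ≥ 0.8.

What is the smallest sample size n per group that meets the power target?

Standardized effect: d = |μ_{device A} − μ_{device B}| / σ = |869.0 − 919.4| / 108.8 = 0.4632
Set Φ(δ − 1.645) = 0.8; then δ − 1.645 = Φ⁻¹(0.8) = 0.842, giving δ = 2.486.
δ = d·√(n/2) ⇒ n = 2(δ/d)² = 2 × (2.486 / 0.4632)² = 57.62.
Round up to the next whole unit.

n = 58 per group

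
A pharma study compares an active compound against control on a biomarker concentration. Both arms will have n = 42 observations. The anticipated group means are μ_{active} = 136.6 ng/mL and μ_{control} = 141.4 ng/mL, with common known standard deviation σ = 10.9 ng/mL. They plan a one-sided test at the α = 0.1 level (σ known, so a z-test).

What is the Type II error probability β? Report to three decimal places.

Standardized effect: d = |μ_{active} − μ_{control}| / σ = |136.6 − 141.4| / 10.9 = 0.4404
Noncentrality parameter: δ = d·√(n/2) = 0.4404 × √(42/2) = 2.0180
Critical value for a one-sided test at α = 0.1: z_α = 1.282.
Power = P(Z > 1.282 − δ) = Φ(0.736) = 0.7693.
Type II error: β = 1 − power = 1 − 0.7693 = 0.2307.

β ≈ 0.231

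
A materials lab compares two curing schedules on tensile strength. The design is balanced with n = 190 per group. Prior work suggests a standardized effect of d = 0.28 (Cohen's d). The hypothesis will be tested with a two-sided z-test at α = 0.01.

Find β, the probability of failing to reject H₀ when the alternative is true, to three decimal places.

Noncentrality parameter: δ = d·√(n/2) = 0.28 × √(190/2) = 2.7291
Two-sided α = 0.01 → critical value z_{0.005} = 2.576.
Power = Φ(δ − 2.576) + Φ(−δ − 2.576) = Φ(0.153) + Φ(-5.305) = 0.5609 + 0.0000 = 0.5609.
Type II error: β = 1 − power = 1 − 0.5609 = 0.4391.

β ≈ 0.439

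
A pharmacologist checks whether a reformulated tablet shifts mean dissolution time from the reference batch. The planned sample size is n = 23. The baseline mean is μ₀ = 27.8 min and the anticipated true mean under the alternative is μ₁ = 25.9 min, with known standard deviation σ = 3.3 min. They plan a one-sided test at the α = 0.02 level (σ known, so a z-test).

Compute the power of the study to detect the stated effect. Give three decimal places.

Standardized effect: d = |μ₁ − μ₀| / σ = |25.9 − 27.8| / 3.3 = 0.5758
Noncentrality parameter: δ = d·√n = 0.5758 × √23 = 2.7612
Critical value for a one-sided test at α = 0.02: z_α = 2.054.
Power = P(Z > 2.054 − δ) = Φ(0.707) = 0.7604.

Power ≈ 0.760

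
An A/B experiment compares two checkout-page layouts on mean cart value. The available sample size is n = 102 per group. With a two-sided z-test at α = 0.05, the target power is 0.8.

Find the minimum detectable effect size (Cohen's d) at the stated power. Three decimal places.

d ≈ 0.392

Need Φ(δ − 1.960) = 0.8, so δ = 1.960 + 0.842 = 2.802.
(The second rejection-region term Φ(−δ − z_{α/2}) is negligible and dropped.)
δ = d·√(n/2) ⇒ d = δ/√(n/2) = 2.802/√(102/2) = 0.3923.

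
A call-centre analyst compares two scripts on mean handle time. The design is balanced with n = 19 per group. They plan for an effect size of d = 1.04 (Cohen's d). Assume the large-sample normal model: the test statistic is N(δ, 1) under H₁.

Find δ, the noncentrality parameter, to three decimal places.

The noncentrality parameter scales effect size by the design's sample-size factor: δ = d·√(n/2) = 1.04 × √(19/2) = 3.2055

δ ≈ 3.205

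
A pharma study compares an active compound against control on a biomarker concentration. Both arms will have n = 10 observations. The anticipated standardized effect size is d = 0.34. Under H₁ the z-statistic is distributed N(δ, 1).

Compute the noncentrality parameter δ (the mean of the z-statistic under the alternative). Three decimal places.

The noncentrality parameter scales effect size by the design's sample-size factor: δ = d·√(n/2) = 0.34 × √(10/2) = 0.7603

δ ≈ 0.760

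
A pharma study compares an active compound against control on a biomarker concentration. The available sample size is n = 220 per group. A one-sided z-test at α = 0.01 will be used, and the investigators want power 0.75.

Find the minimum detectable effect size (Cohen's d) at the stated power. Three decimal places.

Required noncentrality: δ = z_{0.01} + z_{0.25} = 2.326 + 0.674 = 3.001.
δ = d·√(n/2) ⇒ d = δ/√(n/2) = 3.001/√(220/2) = 0.2861.

d ≈ 0.286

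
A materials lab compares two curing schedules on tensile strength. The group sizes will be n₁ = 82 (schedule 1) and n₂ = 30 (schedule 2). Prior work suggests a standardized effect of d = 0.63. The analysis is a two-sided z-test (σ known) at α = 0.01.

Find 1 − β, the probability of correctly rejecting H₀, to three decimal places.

Power ≈ 0.647

Noncentrality parameter: δ = d / √(1/n₁ + 1/n₂) = 0.63 / √(1/82 + 1/30) = 2.9526
Two-sided α = 0.01 → critical value z_{0.005} = 2.576.
Power = Φ(δ − 2.576) + Φ(−δ − 2.576) = Φ(0.377) + Φ(-5.528) = 0.6468 + 0.0000 = 0.6468.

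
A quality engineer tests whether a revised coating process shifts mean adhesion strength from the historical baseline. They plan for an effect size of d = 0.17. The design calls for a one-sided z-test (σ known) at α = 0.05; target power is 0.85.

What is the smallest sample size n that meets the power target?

n = 249

Set Φ(δ − 1.645) = 0.85; then δ − 1.645 = Φ⁻¹(0.85) = 1.036, giving δ = 2.681.
δ = d·√n ⇒ n = (δ/d)² = (2.681 / 0.17)² = 248.76.
Round up to the next whole unit.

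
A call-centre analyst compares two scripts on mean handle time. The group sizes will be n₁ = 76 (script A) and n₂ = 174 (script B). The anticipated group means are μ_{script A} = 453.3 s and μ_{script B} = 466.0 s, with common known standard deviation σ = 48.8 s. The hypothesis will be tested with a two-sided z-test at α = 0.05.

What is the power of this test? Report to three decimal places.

Standardized effect: d = |μ_{script A} − μ_{script B}| / σ = |453.3 − 466.0| / 48.8 = 0.2602
Noncentrality parameter: δ = d / √(1/n₁ + 1/n₂) = 0.2602 / √(1/76 + 1/174) = 1.8928
Critical value for a two-sided test at α = 0.05: z_{α/2} = 1.960.
Power = Φ(δ − 1.960) + Φ(−δ − 1.960) = Φ(-0.067) + Φ(-3.853) = 0.4732 + 0.0001 = 0.4733.

Power ≈ 0.473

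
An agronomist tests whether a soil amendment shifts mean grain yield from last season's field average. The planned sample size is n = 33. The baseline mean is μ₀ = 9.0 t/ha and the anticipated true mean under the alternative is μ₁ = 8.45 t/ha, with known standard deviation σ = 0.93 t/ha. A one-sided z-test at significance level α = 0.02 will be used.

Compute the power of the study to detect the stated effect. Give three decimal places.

Standardized effect: d = |μ₁ − μ₀| / σ = |8.45 − 9.0| / 0.93 = 0.5914
Noncentrality parameter: δ = d·√n = 0.5914 × √33 = 3.3973
One-sided α = 0.02 → critical value z_{0.02} = 2.054.
Power = Φ(δ − 2.054) = Φ(1.344) = 0.9105.

Power ≈ 0.910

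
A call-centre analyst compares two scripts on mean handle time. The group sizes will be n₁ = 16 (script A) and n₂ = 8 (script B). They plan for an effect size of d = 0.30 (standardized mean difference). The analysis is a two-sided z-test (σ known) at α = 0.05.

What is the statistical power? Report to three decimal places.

Power ≈ 0.107

Noncentrality parameter: δ = d / √(1/n₁ + 1/n₂) = 0.30 / √(1/16 + 1/8) = 0.6928
Critical value for a two-sided test at α = 0.05: z_{α/2} = 1.960.
Power = Φ(δ − 1.960) + Φ(−δ − 1.960) = Φ(-1.267) + Φ(-2.653) = 0.1026 + 0.0040 = 0.1065.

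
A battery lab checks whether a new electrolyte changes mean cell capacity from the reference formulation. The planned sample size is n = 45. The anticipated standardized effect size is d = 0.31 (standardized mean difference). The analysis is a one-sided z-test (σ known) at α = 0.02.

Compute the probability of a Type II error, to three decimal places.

Noncentrality parameter: δ = d·√n = 0.31 × √45 = 2.0795
One-sided α = 0.02 → critical value z_{0.02} = 2.054.
Power = P(Z > 2.054 − δ) = Φ(0.026) = 0.5103.
Type II error: β = 1 − power = 1 − 0.5103 = 0.4897.

β ≈ 0.490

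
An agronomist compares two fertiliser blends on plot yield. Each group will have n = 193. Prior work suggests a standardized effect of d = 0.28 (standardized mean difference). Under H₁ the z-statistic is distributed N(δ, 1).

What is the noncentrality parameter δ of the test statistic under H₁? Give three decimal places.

δ ≈ 2.751

δ = d·√(n/2) = 0.28 × √(193/2) = 2.7506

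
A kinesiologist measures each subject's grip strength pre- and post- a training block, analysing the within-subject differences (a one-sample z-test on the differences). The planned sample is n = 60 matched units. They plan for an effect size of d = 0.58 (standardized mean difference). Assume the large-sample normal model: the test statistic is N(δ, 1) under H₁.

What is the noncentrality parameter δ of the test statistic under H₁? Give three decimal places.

δ ≈ 4.493

The noncentrality parameter scales effect size by the design's sample-size factor: δ = d·√n = 0.58 × √60 = 4.4927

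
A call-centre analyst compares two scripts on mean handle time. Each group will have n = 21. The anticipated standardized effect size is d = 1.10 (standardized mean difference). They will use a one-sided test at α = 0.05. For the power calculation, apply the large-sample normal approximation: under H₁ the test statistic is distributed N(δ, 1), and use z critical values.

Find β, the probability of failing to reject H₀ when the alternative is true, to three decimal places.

β ≈ 0.027

Noncentrality parameter: δ = d·√(n/2) = 1.10 × √(21/2) = 3.5644
Critical value for a one-sided test at α = 0.05: z_α = 1.645.
Power = P(Z > 1.645 − δ) = Φ(1.920) = 0.9725.
Type II error: β = 1 − power = 1 − 0.9725 = 0.0275.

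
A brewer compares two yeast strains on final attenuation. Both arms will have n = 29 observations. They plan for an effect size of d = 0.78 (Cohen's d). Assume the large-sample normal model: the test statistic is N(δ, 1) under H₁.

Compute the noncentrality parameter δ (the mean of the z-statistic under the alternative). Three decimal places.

The noncentrality parameter scales effect size by the design's sample-size factor: δ = d·√(n/2) = 0.78 × √(29/2) = 2.9702

δ ≈ 2.970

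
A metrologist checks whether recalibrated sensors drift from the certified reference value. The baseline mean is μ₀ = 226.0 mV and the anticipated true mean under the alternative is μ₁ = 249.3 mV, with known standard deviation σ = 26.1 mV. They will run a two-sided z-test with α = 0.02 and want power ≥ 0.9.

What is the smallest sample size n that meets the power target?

Standardized effect: d = |μ₁ − μ₀| / σ = |249.3 − 226.0| / 26.1 = 0.8927
For power 0.9 need Φ(δ − z_{0.01}) = 0.9, so δ = z_{0.01} + z_{0.10} = 2.326 + 1.282 = 3.608.
(The Φ(−δ − z_{α/2}) term is vanishingly small for δ > 0 and is dropped in the standard sample-size formula.)
δ = d·√n ⇒ n = (δ/d)² = (3.608 / 0.8927)² = 16.33.
Round up to the next whole unit.

n = 17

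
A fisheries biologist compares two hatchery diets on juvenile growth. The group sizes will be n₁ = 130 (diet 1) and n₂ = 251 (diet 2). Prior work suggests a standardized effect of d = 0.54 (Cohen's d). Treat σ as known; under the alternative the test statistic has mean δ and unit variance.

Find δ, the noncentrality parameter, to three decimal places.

The noncentrality parameter scales effect size by the design's sample-size factor: δ = d / √(1/n₁ + 1/n₂) = 0.54 / √(1/130 + 1/251) = 4.9974

δ ≈ 4.997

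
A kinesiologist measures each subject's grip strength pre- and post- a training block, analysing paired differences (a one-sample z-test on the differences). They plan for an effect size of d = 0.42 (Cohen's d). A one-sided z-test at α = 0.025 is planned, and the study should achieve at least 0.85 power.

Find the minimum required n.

n = 51

Set Φ(δ − 1.960) = 0.85; then δ − 1.960 = Φ⁻¹(0.85) = 1.036, giving δ = 2.996.
δ = d·√n ⇒ n = (δ/d)² = (2.996 / 0.42)² = 50.90.
Round up to the next whole unit.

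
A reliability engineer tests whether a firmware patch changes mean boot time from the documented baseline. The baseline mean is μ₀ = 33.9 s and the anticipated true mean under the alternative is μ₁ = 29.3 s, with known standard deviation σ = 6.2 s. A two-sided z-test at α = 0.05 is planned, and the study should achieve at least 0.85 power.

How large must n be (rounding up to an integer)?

Standardized effect: d = |μ₁ − μ₀| / σ = |29.3 − 33.9| / 6.2 = 0.7419
For power 0.85 need Φ(δ − z_{0.025}) = 0.85, so δ = z_{0.025} + z_{0.15} = 1.960 + 1.036 = 2.996.
(For δ > 0 the lower-tail rejection region contributes negligibly to power, so the one-term inversion is standard.)
δ = d·√n ⇒ n = (δ/d)² = (2.996 / 0.7419)² = 16.31.
Round up to the next whole unit.

n = 17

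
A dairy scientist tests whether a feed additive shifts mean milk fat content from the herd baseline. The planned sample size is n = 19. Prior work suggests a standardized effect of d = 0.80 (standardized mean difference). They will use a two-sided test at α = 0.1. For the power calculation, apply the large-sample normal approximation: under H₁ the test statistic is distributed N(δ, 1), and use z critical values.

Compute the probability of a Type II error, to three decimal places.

Noncentrality parameter: δ = d·√n = 0.80 × √19 = 3.4871
Critical value for a two-sided test at α = 0.1: z_{α/2} = 1.645.
Power = Φ(δ − 1.645) + Φ(−δ − 1.645) = Φ(1.842) + Φ(-5.132) = 0.9673 + 0.0000 = 0.9673.
Type II error: β = 1 − power = 1 − 0.9673 = 0.0327.

β ≈ 0.033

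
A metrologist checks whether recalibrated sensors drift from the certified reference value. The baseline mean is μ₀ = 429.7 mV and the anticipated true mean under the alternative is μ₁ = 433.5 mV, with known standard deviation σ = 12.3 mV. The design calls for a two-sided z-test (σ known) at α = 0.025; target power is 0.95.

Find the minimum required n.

n = 159

Standardized effect: d = |μ₁ − μ₀| / σ = |433.5 − 429.7| / 12.3 = 0.3089
For power 0.95 need Φ(δ − z_{0.0125}) = 0.95, so δ = z_{0.0125} + z_{0.05} = 2.241 + 1.645 = 3.886.
(Ignoring the negligible lower-tail rejection probability gives the usual closed-form inversion.)
δ = d·√n ⇒ n = (δ/d)² = (3.886 / 0.3089)² = 158.24.
Rounding up, n = 159.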